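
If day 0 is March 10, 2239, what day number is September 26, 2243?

1661

Mar 10, 2239 → Mar 10, 2240: 366 days (Feb 29, 2240 is in that span).
Mar 10, 2240 → Mar 10, 2241: 365 days.
Mar 10, 2241 → Mar 10, 2242: 365 days.
Mar 10, 2242 → Mar 10, 2243: 365 days.
Mar 10, 2243 → Apr 10, 2243: 31 days (March has 31).
Apr 10, 2243 → May 10, 2243: 30 days (April has 30).
May 10, 2243 → Jun 10, 2243: 31 days (May has 31).
Jun 10, 2243 → Jul 10, 2243: 30 days (June has 30).
Jul 10, 2243 → Aug 10, 2243: 31 days (July has 31).
Aug 10, 2243 → Sep 10, 2243: 31 days (August has 31).
Sep 10, 2243 → Sep 26, 2243: 16 days.
Total: 1661 days.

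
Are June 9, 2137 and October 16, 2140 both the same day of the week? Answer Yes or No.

Yes

From Jun 9, 2137 to Oct 16, 2140 is 1225 days.
1225 mod 7 = 0, so they are the same weekday.
(Jun 9, 2137 is a Sunday; Oct 16, 2140 is a Sunday.)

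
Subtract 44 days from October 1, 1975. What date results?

−1 → Sep 30, 1975 (end of Sep, 30 days; 43 left).
−30 → Aug 31, 1975 (end of Aug, 31 days; 13 left).
−13 → Aug 18, 1975.

August 18, 1975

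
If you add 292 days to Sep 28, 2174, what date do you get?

July 17, 2175

Sep has 30 days: +3 → Oct 1, 2174 (289 left).
Oct has 31 days: +31 → Nov 1, 2174 (258 left).
Nov has 30 days: +30 → Dec 1, 2174 (228 left).
Dec has 31 days: +31 → Jan 1, 2175 (197 left).
Jan has 31 days: +31 → Feb 1, 2175 (166 left).
Feb has 28 days: +28 → Mar 1, 2175 (138 left).
Mar has 31 days: +31 → Apr 1, 2175 (107 left).
Apr has 30 days: +30 → May 1, 2175 (77 left).
May has 31 days: +31 → Jun 1, 2175 (46 left).
Jun has 30 days: +30 → Jul 1, 2175 (16 left).
+16 → Jul 17, 2175.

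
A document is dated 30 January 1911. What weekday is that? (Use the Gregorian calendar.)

January 1, 1911 is a Sunday.
Jan 1, 1911 → Jan 30, 1911: 29 days.
Total: 29 days.
29 mod 7 = 1, so Sunday + 1 = Monday.

Monday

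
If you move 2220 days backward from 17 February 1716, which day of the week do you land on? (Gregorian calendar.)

Sunday

Feb 17, 1716 is a Monday.
2220 mod 7 = 1, so 2220 days before a Monday is Monday − 1 = Sunday.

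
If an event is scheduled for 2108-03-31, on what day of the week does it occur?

Saturday

Doomsday rule: the anchor day for the 2100s is Sunday. For year 08: 8÷12 = 0 r 8, and 8÷4 = 2, so 0+8+2 = 10.
Sunday + 10 ≡ Wednesday — that's 2108's doomsday.
In March the doomsday date is Mar 14.
Mar 31 is 17 days after Mar 14; 17 mod 7 = 3, so Wednesday + 3 = Saturday.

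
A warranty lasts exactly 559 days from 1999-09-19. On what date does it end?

+366 (one year; includes Feb 29, 2000) → Sep 19, 2000 (193 left).
Sep has 30 days: +12 → Oct 1, 2000 (181 left).
Oct has 31 days: +31 → Nov 1, 2000 (150 left).
Nov has 30 days: +30 → Dec 1, 2000 (120 left).
Dec has 31 days: +31 → Jan 1, 2001 (89 left).
Jan has 31 days: +31 → Feb 1, 2001 (58 left).
Feb has 28 days: +28 → Mar 1, 2001 (30 left).
+30 → Mar 31, 2001.

March 31, 2001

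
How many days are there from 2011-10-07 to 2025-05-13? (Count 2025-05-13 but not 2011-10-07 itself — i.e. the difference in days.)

4967

Oct 7, 2011 → Oct 7, 2012: 366 days (Feb 29, 2012 is in that span).
Oct 7, 2012 → Oct 7, 2013: 365 days.
Oct 7, 2013 → Oct 7, 2014: 365 days.
Oct 7, 2014 → Oct 7, 2015: 365 days.
Oct 7, 2015 → Oct 7, 2016: 366 days (Feb 29, 2016 is in that span).
Oct 7, 2016 → Oct 7, 2017: 365 days.
Oct 7, 2017 → Oct 7, 2018: 365 days.
Oct 7, 2018 → Oct 7, 2019: 365 days.
Oct 7, 2019 → Oct 7, 2020: 366 days (Feb 29, 2020 is in that span).
Oct 7, 2020 → Oct 7, 2021: 365 days.
Oct 7, 2021 → Oct 7, 2022: 365 days.
Oct 7, 2022 → Oct 7, 2023: 365 days.
Oct 7, 2023 → Oct 7, 2024: 366 days (Feb 29, 2024 is in that span).
Oct 7, 2024 → Nov 7, 2024: 31 days (October has 31).
Nov 7, 2024 → Dec 7, 2024: 30 days (November has 30).
Dec 7, 2024 → Jan 7, 2025: 31 days (December has 31).
Jan 7, 2025 → Feb 7, 2025: 31 days (January has 31).
Feb 7, 2025 → Mar 7, 2025: 28 days (February has 28).
Mar 7, 2025 → Apr 7, 2025: 31 days (March has 31).
Apr 7, 2025 → May 7, 2025: 30 days (April has 30).
May 7, 2025 → May 13, 2025: 6 days.
Total: 4967 days.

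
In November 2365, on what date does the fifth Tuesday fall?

November 1, 2365 is a Monday.
The first Tuesday is therefore November 2 (1 days later).
The fifth Tuesday is 2 + 4×7 = November 30.

November 30, 2365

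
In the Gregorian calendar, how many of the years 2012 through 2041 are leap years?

Multiples of 4 in [2012,2041]: 8.
Of those, multiples of 100: 0 (not leap unless ÷400).
Multiples of 400: 0.
Leap years = 8 − 0 + 0 = 8.

8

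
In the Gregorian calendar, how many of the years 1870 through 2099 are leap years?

Multiples of 4 in [1870,2099]: 57.
Of those, multiples of 100: 2 (not leap unless ÷400).
Multiples of 400: 1.
Leap years = 57 − 2 + 1 = 56.

56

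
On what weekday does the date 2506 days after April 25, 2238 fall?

Wednesday

First find the weekday of Apr 25, 2238. Doomsday rule: the anchor day for the 2200s is Friday. For year 38: 38÷12 = 3 r 2, and 2÷4 = 0, so 3+2+0 = 5.
Friday + 5 ≡ Wednesday — that's 2238's doomsday.
In April the doomsday date is Apr 4.
Apr 25 is 21 days after Apr 4; 21 mod 7 = 0, so Wednesday + 0 = Wednesday.
2506 mod 7 = 0, so 2506 days after a Wednesday is Wednesday + 0 = Wednesday.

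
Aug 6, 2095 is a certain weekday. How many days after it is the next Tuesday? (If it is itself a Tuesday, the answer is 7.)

3

Aug 6, 2095 is a Saturday.
From Saturday to the next Tuesday is 3 days.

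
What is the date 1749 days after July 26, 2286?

May 10, 2291

+365 (one year) → Jul 26, 2287 (1384 left).
+366 (one year; includes Feb 29, 2288) → Jul 26, 2288 (1018 left).
+365 (one year) → Jul 26, 2289 (653 left).
+365 (one year) → Jul 26, 2290 (288 left).
Jul has 31 days: +6 → Aug 1, 2290 (282 left).
Aug has 31 days: +31 → Sep 1, 2290 (251 left).
Sep has 30 days: +30 → Oct 1, 2290 (221 left).
Oct has 31 days: +31 → Nov 1, 2290 (190 left).
Nov has 30 days: +30 → Dec 1, 2290 (160 left).
Dec has 31 days: +31 → Jan 1, 2291 (129 left).
Jan has 31 days: +31 → Feb 1, 2291 (98 left).
Feb has 28 days: +28 → Mar 1, 2291 (70 left).
Mar has 31 days: +31 → Apr 1, 2291 (39 left).
Apr has 30 days: +30 → May 1, 2291 (9 left).
+9 → May 10, 2291.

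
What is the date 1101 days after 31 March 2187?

+366 (one year; includes Feb 29, 2188) → Mar 31, 2188 (735 left).
+365 (one year) → Mar 31, 2189 (370 left).
Mar has 31 days: +1 → Apr 1, 2189 (369 left).
Apr has 30 days: +30 → May 1, 2189 (339 left).
May has 31 days: +31 → Jun 1, 2189 (308 left).
Jun has 30 days: +30 → Jul 1, 2189 (278 left).
Jul has 31 days: +31 → Aug 1, 2189 (247 left).
Aug has 31 days: +31 → Sep 1, 2189 (216 left).
Sep has 30 days: +30 → Oct 1, 2189 (186 left).
Oct has 31 days: +31 → Nov 1, 2189 (155 left).
Nov has 30 days: +30 → Dec 1, 2189 (125 left).
Dec has 31 days: +31 → Jan 1, 2190 (94 left).
Jan has 31 days: +31 → Feb 1, 2190 (63 left).
Feb has 28 days: +28 → Mar 1, 2190 (35 left).
Mar has 31 days: +31 → Apr 1, 2190 (4 left).
+4 → Apr 5, 2190.

April 5, 2190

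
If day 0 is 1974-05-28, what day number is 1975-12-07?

May 28, 1974 → May 28, 1975: 365 days.
May 28, 1975 → Jun 28, 1975: 31 days (May has 31).
Jun 28, 1975 → Jul 28, 1975: 30 days (June has 30).
Jul 28, 1975 → Aug 28, 1975: 31 days (July has 31).
Aug 28, 1975 → Sep 28, 1975: 31 days (August has 31).
Sep 28, 1975 → Oct 28, 1975: 30 days (September has 30).
Oct 28, 1975 → Nov 28, 1975: 31 days (October has 31).
Nov 28, 1975 → Dec 7, 1975: 9 days.
Total: 558 days.

558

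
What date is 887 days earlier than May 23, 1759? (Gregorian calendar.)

−365 (one year) → May 23, 1758 (522 left).
−365 (one year) → May 23, 1757 (157 left).
−23 → Apr 30, 1757 (end of Apr, 30 days; 134 left).
−30 → Mar 31, 1757 (end of Mar, 31 days; 104 left).
−31 → Feb 28, 1757 (end of Feb, 28 days; 73 left).
−28 → Jan 31, 1757 (end of Jan, 31 days; 45 left).
−31 → Dec 31, 1756 (end of Dec, 31 days; 14 left).
−14 → Dec 17, 1756.

December 17, 1756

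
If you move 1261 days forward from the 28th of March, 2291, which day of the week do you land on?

First find the weekday of Mar 28, 2291. Doomsday rule: the anchor day for the 2200s is Friday. For year 91: 91÷12 = 7 r 7, and 7÷4 = 1, so 7+7+1 = 15.
Friday + 15 ≡ Saturday — that's 2291's doomsday.
In March the doomsday date is Mar 14.
Mar 28 is 14 days after Mar 14; 14 mod 7 = 0, so Saturday + 0 = Saturday.
1261 mod 7 = 1, so 1261 days after a Saturday is Saturday + 1 = Sunday.

Sunday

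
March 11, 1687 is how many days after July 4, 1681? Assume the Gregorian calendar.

2076

Jul 4, 1681 → Jul 4, 1682: 365 days.
Jul 4, 1682 → Jul 4, 1683: 365 days.
Jul 4, 1683 → Jul 4, 1684: 366 days (Feb 29, 1684 is in that span).
Jul 4, 1684 → Jul 4, 1685: 365 days.
Jul 4, 1685 → Jul 4, 1686: 365 days.
Jul 4, 1686 → Aug 4, 1686: 31 days (July has 31).
Aug 4, 1686 → Sep 4, 1686: 31 days (August has 31).
Sep 4, 1686 → Oct 4, 1686: 30 days (September has 30).
Oct 4, 1686 → Nov 4, 1686: 31 days (October has 31).
Nov 4, 1686 → Dec 4, 1686: 30 days (November has 30).
Dec 4, 1686 → Jan 4, 1687: 31 days (December has 31).
Jan 4, 1687 → Feb 4, 1687: 31 days (January has 31).
Feb 4, 1687 → Mar 4, 1687: 28 days (February has 28).
Mar 4, 1687 → Mar 11, 1687: 7 days.
Total: 2076 days.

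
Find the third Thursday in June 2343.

June 1, 2343 is a Tuesday.
The first Thursday is therefore June 3 (2 days later).
The third Thursday is 3 + 2×7 = June 17.

June 17, 2343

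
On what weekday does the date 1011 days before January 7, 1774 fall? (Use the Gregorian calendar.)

Tuesday

Jan 7, 1774 is a Friday.
1011 mod 7 = 3, so 1011 days before a Friday is Friday − 3 = Tuesday.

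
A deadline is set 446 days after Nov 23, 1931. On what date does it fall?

February 11, 1933

+366 (one year; includes Feb 29, 1932) → Nov 23, 1932 (80 left).
Nov has 30 days: +8 → Dec 1, 1932 (72 left).
Dec has 31 days: +31 → Jan 1, 1933 (41 left).
Jan has 31 days: +31 → Feb 1, 1933 (10 left).
+10 → Feb 11, 1933.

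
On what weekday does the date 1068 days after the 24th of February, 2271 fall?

First find the weekday of Feb 24, 2271. Doomsday rule: the anchor day for the 2200s is Friday. For year 71: 71÷12 = 5 r 11, and 11÷4 = 2, so 5+11+2 = 18.
Friday + 18 ≡ Tuesday — that's 2271's doomsday.
In February the doomsday date is Feb 28 (2271 is not a leap year).
Feb 24 is 4 days before Feb 28; 4 mod 7 = 4, so Tuesday − 4 = Friday.
1068 mod 7 = 4, so 1068 days after a Friday is Friday + 4 = Tuesday.

Tuesday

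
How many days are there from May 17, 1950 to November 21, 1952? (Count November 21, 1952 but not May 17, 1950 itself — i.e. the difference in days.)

919

May 17, 1950 → May 17, 1951: 365 days.
May 17, 1951 → May 17, 1952: 366 days (Feb 29, 1952 is in that span).
May 17, 1952 → Jun 17, 1952: 31 days (May has 31).
Jun 17, 1952 → Jul 17, 1952: 30 days (June has 30).
Jul 17, 1952 → Aug 17, 1952: 31 days (July has 31).
Aug 17, 1952 → Sep 17, 1952: 31 days (August has 31).
Sep 17, 1952 → Oct 17, 1952: 30 days (September has 30).
Oct 17, 1952 → Nov 17, 1952: 31 days (October has 31).
Nov 17, 1952 → Nov 21, 1952: 4 days.
Total: 919 days.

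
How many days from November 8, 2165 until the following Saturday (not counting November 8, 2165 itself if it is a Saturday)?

Nov 8, 2165 is a Friday.
From Friday to the next Saturday is 1 day.

1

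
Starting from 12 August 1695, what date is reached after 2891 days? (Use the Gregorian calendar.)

+366 (one year; includes Feb 29, 1696) → Aug 12, 1696 (2525 left).
+365 (one year) → Aug 12, 1697 (2160 left).
+365 (one year) → Aug 12, 1698 (1795 left).
+365 (one year) → Aug 12, 1699 (1430 left).
+365 (one year) → Aug 12, 1700 (1065 left).
+365 (one year) → Aug 12, 1701 (700 left).
+365 (one year) → Aug 12, 1702 (335 left).
Aug has 31 days: +20 → Sep 1, 1702 (315 left).
Sep has 30 days: +30 → Oct 1, 1702 (285 left).
Oct has 31 days: +31 → Nov 1, 1702 (254 left).
Nov has 30 days: +30 → Dec 1, 1702 (224 left).
Dec has 31 days: +31 → Jan 1, 1703 (193 left).
Jan has 31 days: +31 → Feb 1, 1703 (162 left).
Feb has 28 days: +28 → Mar 1, 1703 (134 left).
Mar has 31 days: +31 → Apr 1, 1703 (103 left).
Apr has 30 days: +30 → May 1, 1703 (73 left).
May has 31 days: +31 → Jun 1, 1703 (42 left).
Jun has 30 days: +30 → Jul 1, 1703 (12 left).
+12 → Jul 13, 1703.

July 13, 1703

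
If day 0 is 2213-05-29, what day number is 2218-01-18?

May 29, 2213 → May 29, 2214: 365 days.
May 29, 2214 → May 29, 2215: 365 days.
May 29, 2215 → May 29, 2216: 366 days (Feb 29, 2216 is in that span).
May 29, 2216 → May 29, 2217: 365 days.
May 29, 2217 → Jun 29, 2217: 31 days (May has 31).
Jun 29, 2217 → Jul 29, 2217: 30 days (June has 30).
Jul 29, 2217 → Aug 29, 2217: 31 days (July has 31).
Aug 29, 2217 → Sep 29, 2217: 31 days (August has 31).
Sep 29, 2217 → Oct 29, 2217: 30 days (September has 30).
Oct 29, 2217 → Nov 29, 2217: 31 days (October has 31).
Nov 29, 2217 → Dec 29, 2217: 30 days (November has 30).
Dec 29, 2217 → Jan 18, 2218: 20 days.
Total: 1695 days.

1695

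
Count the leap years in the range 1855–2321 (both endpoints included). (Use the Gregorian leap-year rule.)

113

Multiples of 4 in [1855,2321]: 117.
Of those, multiples of 100: 5 (not leap unless ÷400).
Multiples of 400: 1.
Leap years = 117 − 5 + 1 = 113.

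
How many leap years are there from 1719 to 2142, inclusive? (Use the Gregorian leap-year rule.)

Multiples of 4 in [1719,2142]: 106.
Of those, multiples of 100: 4 (not leap unless ÷400).
Multiples of 400: 1.
Leap years = 106 − 4 + 1 = 103.

103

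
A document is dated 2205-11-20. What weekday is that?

Wednesday

Doomsday rule: the anchor day for the 2200s is Friday. For year 05: 5÷12 = 0 r 5, and 5÷4 = 1, so 0+5+1 = 6.
Friday + 6 ≡ Thursday — that's 2205's doomsday.
In November the doomsday date is Nov 7.
Nov 20 is 13 days after Nov 7; 13 mod 7 = 6, so Thursday + 6 = Wednesday.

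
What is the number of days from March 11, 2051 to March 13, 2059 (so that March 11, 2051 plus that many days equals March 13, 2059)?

Mar 11, 2051 → Mar 11, 2052: 366 days (Feb 29, 2052 is in that span).
Mar 11, 2052 → Mar 11, 2053: 365 days.
Mar 11, 2053 → Mar 11, 2054: 365 days.
Mar 11, 2054 → Mar 11, 2055: 365 days.
Mar 11, 2055 → Mar 11, 2056: 366 days (Feb 29, 2056 is in that span).
Mar 11, 2056 → Mar 11, 2057: 365 days.
Mar 11, 2057 → Mar 11, 2058: 365 days.
Mar 11, 2058 → Apr 11, 2058: 31 days (March has 31).
Apr 11, 2058 → May 11, 2058: 30 days (April has 30).
May 11, 2058 → Jun 11, 2058: 31 days (May has 31).
Jun 11, 2058 → Jul 11, 2058: 30 days (June has 30).
Jul 11, 2058 → Aug 11, 2058: 31 days (July has 31).
Aug 11, 2058 → Sep 11, 2058: 31 days (August has 31).
Sep 11, 2058 → Oct 11, 2058: 30 days (September has 30).
Oct 11, 2058 → Nov 11, 2058: 31 days (October has 31).
Nov 11, 2058 → Dec 11, 2058: 30 days (November has 30).
Dec 11, 2058 → Jan 11, 2059: 31 days (December has 31).
Jan 11, 2059 → Feb 11, 2059: 31 days (January has 31).
Feb 11, 2059 → Mar 11, 2059: 28 days (February has 28).
Mar 11, 2059 → Mar 13, 2059: 2 days.
Total: 2924 days.

2924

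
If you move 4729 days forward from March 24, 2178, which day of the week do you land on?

Saturday

First find the weekday of Mar 24, 2178. Doomsday rule: the anchor day for the 2100s is Sunday. For year 78: 78÷12 = 6 r 6, and 6÷4 = 1, so 6+6+1 = 13.
Sunday + 13 ≡ Saturday — that's 2178's doomsday.
In March the doomsday date is Mar 14.
Mar 24 is 10 days after Mar 14; 10 mod 7 = 3, so Saturday + 3 = Tuesday.
4729 mod 7 = 4, so 4729 days after a Tuesday is Tuesday + 4 = Saturday.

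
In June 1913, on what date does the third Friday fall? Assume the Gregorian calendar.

June 20, 1913

June 1, 1913 is a Sunday.
The first Friday is therefore June 6 (5 days later).
The third Friday is 6 + 2×7 = June 20.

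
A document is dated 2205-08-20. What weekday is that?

Tuesday

January 1, 2205 is a Tuesday.
Jan 1, 2205 → Feb 1, 2205: 31 days (January has 31).
Feb 1, 2205 → Mar 1, 2205: 28 days (February has 28).
Mar 1, 2205 → Apr 1, 2205: 31 days (March has 31).
Apr 1, 2205 → May 1, 2205: 30 days (April has 30).
May 1, 2205 → Jun 1, 2205: 31 days (May has 31).
Jun 1, 2205 → Jul 1, 2205: 30 days (June has 30).
Jul 1, 2205 → Aug 1, 2205: 31 days (July has 31).
Aug 1, 2205 → Aug 20, 2205: 19 days.
Total: 231 days.
231 mod 7 = 0, so Tuesday + 0 = Tuesday.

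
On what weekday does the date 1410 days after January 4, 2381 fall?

Jan 4, 2381 is a Sunday.
1410 mod 7 = 3, so 1410 days after a Sunday is Sunday + 3 = Wednesday.

Wednesday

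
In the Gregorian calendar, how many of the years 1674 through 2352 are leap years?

164

Multiples of 4 in [1674,2352]: 170.
Of those, multiples of 100: 7 (not leap unless ÷400).
Multiples of 400: 1.
Leap years = 170 − 7 + 1 = 164.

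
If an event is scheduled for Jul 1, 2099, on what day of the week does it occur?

Doomsday rule: the anchor day for the 2000s is Tuesday. For year 99: 99÷12 = 8 r 3, and 3÷4 = 0, so 8+3+0 = 11.
Tuesday + 11 ≡ Saturday — that's 2099's doomsday.
In July the doomsday date is Jul 11.
Jul 1 is 10 days before Jul 11; 10 mod 7 = 3, so Saturday − 3 = Wednesday.

Wednesday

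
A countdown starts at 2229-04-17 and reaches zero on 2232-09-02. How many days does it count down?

Apr 17, 2229 → Apr 17, 2230: 365 days.
Apr 17, 2230 → Apr 17, 2231: 365 days.
Apr 17, 2231 → Apr 17, 2232: 366 days (Feb 29, 2232 is in that span).
Apr 17, 2232 → May 17, 2232: 30 days (April has 30).
May 17, 2232 → Jun 17, 2232: 31 days (May has 31).
Jun 17, 2232 → Jul 17, 2232: 30 days (June has 30).
Jul 17, 2232 → Aug 17, 2232: 31 days (July has 31).
Aug 17, 2232 → Sep 2, 2232: 16 days.
Total: 1234 days.

1234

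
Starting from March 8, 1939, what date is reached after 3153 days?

October 25, 1947

+366 (one year; includes Feb 29, 1940) → Mar 8, 1940 (2787 left).
+365 (one year) → Mar 8, 1941 (2422 left).
+365 (one year) → Mar 8, 1942 (2057 left).
+365 (one year) → Mar 8, 1943 (1692 left).
+366 (one year; includes Feb 29, 1944) → Mar 8, 1944 (1326 left).
+365 (one year) → Mar 8, 1945 (961 left).
+365 (one year) → Mar 8, 1946 (596 left).
+365 (one year) → Mar 8, 1947 (231 left).
Mar has 31 days: +24 → Apr 1, 1947 (207 left).
Apr has 30 days: +30 → May 1, 1947 (177 left).
May has 31 days: +31 → Jun 1, 1947 (146 left).
Jun has 30 days: +30 → Jul 1, 1947 (116 left).
Jul has 31 days: +31 → Aug 1, 1947 (85 left).
Aug has 31 days: +31 → Sep 1, 1947 (54 left).
Sep has 30 days: +30 → Oct 1, 1947 (24 left).
+24 → Oct 25, 1947.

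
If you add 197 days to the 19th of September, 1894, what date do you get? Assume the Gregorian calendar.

April 4, 1895

Sep has 30 days: +12 → Oct 1, 1894 (185 left).
Oct has 31 days: +31 → Nov 1, 1894 (154 left).
Nov has 30 days: +30 → Dec 1, 1894 (124 left).
Dec has 31 days: +31 → Jan 1, 1895 (93 left).
Jan has 31 days: +31 → Feb 1, 1895 (62 left).
Feb has 28 days: +28 → Mar 1, 1895 (34 left).
Mar has 31 days: +31 → Apr 1, 1895 (3 left).
+3 → Apr 4, 1895.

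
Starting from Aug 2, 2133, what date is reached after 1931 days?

November 15, 2138

+365 (one year) → Aug 2, 2134 (1566 left).
+365 (one year) → Aug 2, 2135 (1201 left).
+366 (one year; includes Feb 29, 2136) → Aug 2, 2136 (835 left).
+365 (one year) → Aug 2, 2137 (470 left).
+365 (one year) → Aug 2, 2138 (105 left).
Aug has 31 days: +30 → Sep 1, 2138 (75 left).
Sep has 30 days: +30 → Oct 1, 2138 (45 left).
Oct has 31 days: +31 → Nov 1, 2138 (14 left).
+14 → Nov 15, 2138.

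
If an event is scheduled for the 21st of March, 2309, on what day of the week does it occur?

Sunday

Doomsday rule: the anchor day for the 2300s is Wednesday. For year 09: 9÷12 = 0 r 9, and 9÷4 = 2, so 0+9+2 = 11.
Wednesday + 11 ≡ Sunday — that's 2309's doomsday.
In March the doomsday date is Mar 14.
Mar 21 is 7 days after Mar 14; 7 mod 7 = 0, so Sunday + 0 = Sunday.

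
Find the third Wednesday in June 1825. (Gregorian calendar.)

June 1, 1825 is a Wednesday.
The first Wednesday is therefore June 1 (same day).
The third Wednesday is 1 + 2×7 = June 15.

June 15, 1825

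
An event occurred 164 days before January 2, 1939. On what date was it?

July 22, 1938

−2 → Dec 31, 1938 (end of Dec, 31 days; 162 left).
−31 → Nov 30, 1938 (end of Nov, 30 days; 131 left).
−30 → Oct 31, 1938 (end of Oct, 31 days; 101 left).
−31 → Sep 30, 1938 (end of Sep, 30 days; 70 left).
−30 → Aug 31, 1938 (end of Aug, 31 days; 40 left).
−31 → Jul 31, 1938 (end of Jul, 31 days; 9 left).
−9 → Jul 22, 1938.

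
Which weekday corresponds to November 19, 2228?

Wednesday

Doomsday rule: the anchor day for the 2200s is Friday. For year 28: 28÷12 = 2 r 4, and 4÷4 = 1, so 2+4+1 = 7.
Friday + 7 ≡ Friday — that's 2228's doomsday.
In November the doomsday date is Nov 7.
Nov 19 is 12 days after Nov 7; 12 mod 7 = 5, so Friday + 5 = Wednesday.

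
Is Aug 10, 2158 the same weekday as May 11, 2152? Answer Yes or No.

From May 11, 2152 to Aug 10, 2158 is 2282 days.
2282 mod 7 = 0, so they are the same weekday.
(May 11, 2152 is a Thursday; Aug 10, 2158 is a Thursday.)

Yes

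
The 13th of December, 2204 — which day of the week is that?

Doomsday rule: the anchor day for the 2200s is Friday. For year 04: 4÷12 = 0 r 4, and 4÷4 = 1, so 0+4+1 = 5.
Friday + 5 ≡ Wednesday — that's 2204's doomsday.
In December the doomsday date is Dec 12.
Dec 13 is 1 day after Dec 12; 1 mod 7 = 1, so Wednesday + 1 = Thursday.

Thursday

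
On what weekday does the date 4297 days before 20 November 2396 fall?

Nov 20, 2396 is a Wednesday.
4297 mod 7 = 6, so 4297 days before a Wednesday is Wednesday − 6 = Thursday.

Thursday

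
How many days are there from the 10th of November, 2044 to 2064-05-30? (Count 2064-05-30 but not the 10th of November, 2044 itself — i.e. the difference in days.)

Nov 10, 2044 → Nov 10, 2045: 365 days.
Nov 10, 2045 → Nov 10, 2046: 365 days.
Nov 10, 2046 → Nov 10, 2047: 365 days.
Nov 10, 2047 → Nov 10, 2048: 366 days (Feb 29, 2048 is in that span).
Nov 10, 2048 → Nov 10, 2049: 365 days.
Nov 10, 2049 → Nov 10, 2050: 365 days.
Nov 10, 2050 → Nov 10, 2051: 365 days.
Nov 10, 2051 → Nov 10, 2052: 366 days (Feb 29, 2052 is in that span).
Nov 10, 2052 → Nov 10, 2053: 365 days.
Nov 10, 2053 → Nov 10, 2054: 365 days.
Nov 10, 2054 → Nov 10, 2055: 365 days.
Nov 10, 2055 → Nov 10, 2056: 366 days (Feb 29, 2056 is in that span).
Nov 10, 2056 → Nov 10, 2057: 365 days.
Nov 10, 2057 → Nov 10, 2058: 365 days.
Nov 10, 2058 → Nov 10, 2059: 365 days.
Nov 10, 2059 → Nov 10, 2060: 366 days (Feb 29, 2060 is in that span).
Nov 10, 2060 → Nov 10, 2061: 365 days.
Nov 10, 2061 → Nov 10, 2062: 365 days.
Nov 10, 2062 → Nov 10, 2063: 365 days.
Nov 10, 2063 → Dec 10, 2063: 30 days (November has 30).
Dec 10, 2063 → Jan 10, 2064: 31 days (December has 31).
Jan 10, 2064 → Feb 10, 2064: 31 days (January has 31).
Feb 10, 2064 → Mar 10, 2064: 29 days (February has 29).
Mar 10, 2064 → Apr 10, 2064: 31 days (March has 31).
Apr 10, 2064 → May 10, 2064: 30 days (April has 30).
May 10, 2064 → May 30, 2064: 20 days.
Total: 7141 days.

7141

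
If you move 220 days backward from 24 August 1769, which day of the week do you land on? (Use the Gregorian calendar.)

Monday

First find the weekday of Aug 24, 1769. Doomsday rule: the anchor day for the 1700s is Sunday. For year 69: 69÷12 = 5 r 9, and 9÷4 = 2, so 5+9+2 = 16.
Sunday + 16 ≡ Tuesday — that's 1769's doomsday.
In August the doomsday date is Aug 8.
Aug 24 is 16 days after Aug 8; 16 mod 7 = 2, so Tuesday + 2 = Thursday.
220 mod 7 = 3, so 220 days before a Thursday is Thursday − 3 = Monday.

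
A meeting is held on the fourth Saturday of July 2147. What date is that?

July 1, 2147 is a Saturday.
The first Saturday is therefore July 1 (same day).
The fourth Saturday is 1 + 3×7 = July 22.

July 22, 2147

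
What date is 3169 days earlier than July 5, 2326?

October 31, 2317

−365 (one year) → Jul 5, 2325 (2804 left).
−365 (one year) → Jul 5, 2324 (2439 left).
−366 (one year; includes Feb 29, 2324) → Jul 5, 2323 (2073 left).
−365 (one year) → Jul 5, 2322 (1708 left).
−365 (one year) → Jul 5, 2321 (1343 left).
−365 (one year) → Jul 5, 2320 (978 left).
−366 (one year; includes Feb 29, 2320) → Jul 5, 2319 (612 left).
−365 (one year) → Jul 5, 2318 (247 left).
−5 → Jun 30, 2318 (end of Jun, 30 days; 242 left).
−30 → May 31, 2318 (end of May, 31 days; 212 left).
−31 → Apr 30, 2318 (end of Apr, 30 days; 181 left).
−30 → Mar 31, 2318 (end of Mar, 31 days; 151 left).
−31 → Feb 28, 2318 (end of Feb, 28 days; 120 left).
−28 → Jan 31, 2318 (end of Jan, 31 days; 92 left).
−31 → Dec 31, 2317 (end of Dec, 31 days; 61 left).
−31 → Nov 30, 2317 (end of Nov, 30 days; 30 left).
−30 → Oct 31, 2317 (end of Oct, 31 days; 0 left).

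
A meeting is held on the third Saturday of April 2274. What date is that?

April 18, 2274

April 1, 2274 is a Wednesday.
The first Saturday is therefore April 4 (3 days later).
The third Saturday is 4 + 2×7 = April 18.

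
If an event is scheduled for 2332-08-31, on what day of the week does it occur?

Wednesday

Doomsday rule: the anchor day for the 2300s is Wednesday. For year 32: 32÷12 = 2 r 8, and 8÷4 = 2, so 2+8+2 = 12.
Wednesday + 12 ≡ Monday — that's 2332's doomsday.
In August the doomsday date is Aug 8.
Aug 31 is 23 days after Aug 8; 23 mod 7 = 2, so Monday + 2 = Wednesday.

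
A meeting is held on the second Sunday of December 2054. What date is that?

December 13, 2054

December 1, 2054 is a Tuesday.
The first Sunday is therefore December 6 (5 days later).
The second Sunday is 6 + 1×7 = December 13.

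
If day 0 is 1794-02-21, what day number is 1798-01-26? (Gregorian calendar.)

1435

Feb 21, 1794 → Feb 21, 1795: 365 days.
Feb 21, 1795 → Feb 21, 1796: 365 days.
Feb 21, 1796 → Feb 21, 1797: 366 days (Feb 29, 1796 is in that span).
Feb 21, 1797 → Mar 21, 1797: 28 days (February has 28).
Mar 21, 1797 → Apr 21, 1797: 31 days (March has 31).
Apr 21, 1797 → May 21, 1797: 30 days (April has 30).
May 21, 1797 → Jun 21, 1797: 31 days (May has 31).
Jun 21, 1797 → Jul 21, 1797: 30 days (June has 30).
Jul 21, 1797 → Aug 21, 1797: 31 days (July has 31).
Aug 21, 1797 → Sep 21, 1797: 31 days (August has 31).
Sep 21, 1797 → Oct 21, 1797: 30 days (September has 30).
Oct 21, 1797 → Nov 21, 1797: 31 days (October has 31).
Nov 21, 1797 → Dec 21, 1797: 30 days (November has 30).
Dec 21, 1797 → Jan 21, 1798: 31 days (December has 31).
Jan 21, 1798 → Jan 26, 1798: 5 days.
Total: 1435 days.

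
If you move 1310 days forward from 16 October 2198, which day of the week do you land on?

First find the weekday of Oct 16, 2198. Doomsday rule: the anchor day for the 2100s is Sunday. For year 98: 98÷12 = 8 r 2, and 2÷4 = 0, so 8+2+0 = 10.
Sunday + 10 ≡ Wednesday — that's 2198's doomsday.
In October the doomsday date is Oct 10.
Oct 16 is 6 days after Oct 10; 6 mod 7 = 6, so Wednesday + 6 = Tuesday.
1310 mod 7 = 1, so 1310 days after a Tuesday is Tuesday + 1 = Wednesday.

Wednesday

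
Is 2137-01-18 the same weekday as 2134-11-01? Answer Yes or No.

From Nov 1, 2134 to Jan 18, 2137 is 809 days.
809 mod 7 = 4, so they are different weekdays.
(Nov 1, 2134 is a Monday; Jan 18, 2137 is a Friday.)

No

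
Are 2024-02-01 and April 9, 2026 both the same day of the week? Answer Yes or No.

Yes

From Feb 1, 2024 to Apr 9, 2026 is 798 days.
798 mod 7 = 0, so they are the same weekday.
(Feb 1, 2024 is a Thursday; Apr 9, 2026 is a Thursday.)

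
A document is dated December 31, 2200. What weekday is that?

Doomsday rule: the anchor day for the 2200s is Friday. For year 00: 0÷12 = 0 r 0, and 0÷4 = 0, so 0+0+0 = 0.
Friday + 0 ≡ Friday — that's 2200's doomsday.
In December the doomsday date is Dec 12.
Dec 31 is 19 days after Dec 12; 19 mod 7 = 5, so Friday + 5 = Wednesday.

Wednesday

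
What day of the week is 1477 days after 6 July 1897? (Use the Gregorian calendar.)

First find the weekday of Jul 6, 1897. Doomsday rule: the anchor day for the 1800s is Friday. For year 97: 97÷12 = 8 r 1, and 1÷4 = 0, so 8+1+0 = 9.
Friday + 9 ≡ Sunday — that's 1897's doomsday.
In July the doomsday date is Jul 11.
Jul 6 is 5 days before Jul 11; 5 mod 7 = 5, so Sunday − 5 = Tuesday.
1477 mod 7 = 0, so 1477 days after a Tuesday is Tuesday + 0 = Tuesday.

Tuesday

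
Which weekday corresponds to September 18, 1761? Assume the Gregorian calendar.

Friday

Doomsday rule: the anchor day for the 1700s is Sunday. For year 61: 61÷12 = 5 r 1, and 1÷4 = 0, so 5+1+0 = 6.
Sunday + 6 ≡ Saturday — that's 1761's doomsday.
In September the doomsday date is Sep 5.
Sep 18 is 13 days after Sep 5; 13 mod 7 = 6, so Saturday + 6 = Friday.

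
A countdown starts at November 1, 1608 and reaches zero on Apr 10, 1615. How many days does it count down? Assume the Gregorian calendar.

Nov 1, 1608 → Nov 1, 1609: 365 days.
Nov 1, 1609 → Nov 1, 1610: 365 days.
Nov 1, 1610 → Nov 1, 1611: 365 days.
Nov 1, 1611 → Nov 1, 1612: 366 days (Feb 29, 1612 is in that span).
Nov 1, 1612 → Nov 1, 1613: 365 days.
Nov 1, 1613 → Nov 1, 1614: 365 days.
Nov 1, 1614 → Dec 1, 1614: 30 days (November has 30).
Dec 1, 1614 → Jan 1, 1615: 31 days (December has 31).
Jan 1, 1615 → Feb 1, 1615: 31 days (January has 31).
Feb 1, 1615 → Mar 1, 1615: 28 days (February has 28).
Mar 1, 1615 → Apr 1, 1615: 31 days (March has 31).
Apr 1, 1615 → Apr 10, 1615: 9 days.
Total: 2351 days.

2351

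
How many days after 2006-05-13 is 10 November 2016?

May 13, 2006 → May 13, 2007: 365 days.
May 13, 2007 → May 13, 2008: 366 days (Feb 29, 2008 is in that span).
May 13, 2008 → May 13, 2009: 365 days.
May 13, 2009 → May 13, 2010: 365 days.
May 13, 2010 → May 13, 2011: 365 days.
May 13, 2011 → May 13, 2012: 366 days (Feb 29, 2012 is in that span).
May 13, 2012 → May 13, 2013: 365 days.
May 13, 2013 → May 13, 2014: 365 days.
May 13, 2014 → May 13, 2015: 365 days.
May 13, 2015 → May 13, 2016: 366 days (Feb 29, 2016 is in that span).
May 13, 2016 → Jun 13, 2016: 31 days (May has 31).
Jun 13, 2016 → Jul 13, 2016: 30 days (June has 30).
Jul 13, 2016 → Aug 13, 2016: 31 days (July has 31).
Aug 13, 2016 → Sep 13, 2016: 31 days (August has 31).
Sep 13, 2016 → Oct 13, 2016: 30 days (September has 30).
Oct 13, 2016 → Nov 10, 2016: 28 days.
Total: 3834 days.

3834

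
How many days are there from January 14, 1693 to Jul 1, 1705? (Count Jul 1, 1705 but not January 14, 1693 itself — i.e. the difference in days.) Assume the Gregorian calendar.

Jan 14, 1693 → Jan 14, 1694: 365 days.
Jan 14, 1694 → Jan 14, 1695: 365 days.
Jan 14, 1695 → Jan 14, 1696: 365 days.
Jan 14, 1696 → Jan 14, 1697: 366 days (Feb 29, 1696 is in that span).
Jan 14, 1697 → Jan 14, 1698: 365 days.
Jan 14, 1698 → Jan 14, 1699: 365 days.
Jan 14, 1699 → Jan 14, 1700: 365 days.
Jan 14, 1700 → Jan 14, 1701: 365 days.
Jan 14, 1701 → Jan 14, 1702: 365 days.
Jan 14, 1702 → Jan 14, 1703: 365 days.
Jan 14, 1703 → Jan 14, 1704: 365 days.
Jan 14, 1704 → Jan 14, 1705: 366 days (Feb 29, 1704 is in that span).
Jan 14, 1705 → Feb 14, 1705: 31 days (January has 31).
Feb 14, 1705 → Mar 14, 1705: 28 days (February has 28).
Mar 14, 1705 → Apr 14, 1705: 31 days (March has 31).
Apr 14, 1705 → May 14, 1705: 30 days (April has 30).
May 14, 1705 → Jun 14, 1705: 31 days (May has 31).
Jun 14, 1705 → Jul 1, 1705: 17 days.
Total: 4550 days.

4550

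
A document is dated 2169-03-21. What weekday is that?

Doomsday rule: the anchor day for the 2100s is Sunday. For year 69: 69÷12 = 5 r 9, and 9÷4 = 2, so 5+9+2 = 16.
Sunday + 16 ≡ Tuesday — that's 2169's doomsday.
In March the doomsday date is Mar 14.
Mar 21 is 7 days after Mar 14; 7 mod 7 = 0, so Tuesday + 0 = Tuesday.

Tuesday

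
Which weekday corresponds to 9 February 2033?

Wednesday

Doomsday rule: the anchor day for the 2000s is Tuesday. For year 33: 33÷12 = 2 r 9, and 9÷4 = 2, so 2+9+2 = 13.
Tuesday + 13 ≡ Monday — that's 2033's doomsday.
In February the doomsday date is Feb 28 (2033 is not a leap year).
Feb 9 is 19 days before Feb 28; 19 mod 7 = 5, so Monday − 5 = Wednesday.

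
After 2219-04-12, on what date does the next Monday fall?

April 19, 2219

Apr 12, 2219 is a Monday.
From Monday to the next Monday is 7 days.
Apr 12, 2219 + 7 = Apr 19, 2219.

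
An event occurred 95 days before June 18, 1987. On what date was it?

March 15, 1987

−18 → May 31, 1987 (end of May, 31 days; 77 left).
−31 → Apr 30, 1987 (end of Apr, 30 days; 46 left).
−30 → Mar 31, 1987 (end of Mar, 31 days; 16 left).
−16 → Mar 15, 1987.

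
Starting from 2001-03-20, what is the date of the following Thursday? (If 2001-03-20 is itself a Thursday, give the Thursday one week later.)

Mar 20, 2001 is a Tuesday.
From Tuesday to the next Thursday is 2 days.
Mar 20, 2001 + 2 = Mar 22, 2001.

March 22, 2001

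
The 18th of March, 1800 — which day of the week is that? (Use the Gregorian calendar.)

Doomsday rule: the anchor day for the 1800s is Friday. For year 00: 0÷12 = 0 r 0, and 0÷4 = 0, so 0+0+0 = 0.
Friday + 0 ≡ Friday — that's 1800's doomsday.
In March the doomsday date is Mar 14.
Mar 18 is 4 days after Mar 14; 4 mod 7 = 4, so Friday + 4 = Tuesday.

Tuesday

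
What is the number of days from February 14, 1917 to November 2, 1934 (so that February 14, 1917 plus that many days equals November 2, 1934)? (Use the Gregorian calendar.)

Feb 14, 1917 → Feb 14, 1918: 365 days.
Feb 14, 1918 → Feb 14, 1919: 365 days.
Feb 14, 1919 → Feb 14, 1920: 365 days.
Feb 14, 1920 → Feb 14, 1921: 366 days (Feb 29, 1920 is in that span).
Feb 14, 1921 → Feb 14, 1922: 365 days.
Feb 14, 1922 → Feb 14, 1923: 365 days.
Feb 14, 1923 → Feb 14, 1924: 365 days.
Feb 14, 1924 → Feb 14, 1925: 366 days (Feb 29, 1924 is in that span).
Feb 14, 1925 → Feb 14, 1926: 365 days.
Feb 14, 1926 → Feb 14, 1927: 365 days.
Feb 14, 1927 → Feb 14, 1928: 365 days.
Feb 14, 1928 → Feb 14, 1929: 366 days (Feb 29, 1928 is in that span).
Feb 14, 1929 → Feb 14, 1930: 365 days.
Feb 14, 1930 → Feb 14, 1931: 365 days.
Feb 14, 1931 → Feb 14, 1932: 365 days.
Feb 14, 1932 → Feb 14, 1933: 366 days (Feb 29, 1932 is in that span).
Feb 14, 1933 → Feb 14, 1934: 365 days.
Feb 14, 1934 → Mar 14, 1934: 28 days (February has 28).
Mar 14, 1934 → Apr 14, 1934: 31 days (March has 31).
Apr 14, 1934 → May 14, 1934: 30 days (April has 30).
May 14, 1934 → Jun 14, 1934: 31 days (May has 31).
Jun 14, 1934 → Jul 14, 1934: 30 days (June has 30).
Jul 14, 1934 → Aug 14, 1934: 31 days (July has 31).
Aug 14, 1934 → Sep 14, 1934: 31 days (August has 31).
Sep 14, 1934 → Oct 14, 1934: 30 days (September has 30).
Oct 14, 1934 → Nov 2, 1934: 19 days.
Total: 6470 days.

6470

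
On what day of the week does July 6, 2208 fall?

Doomsday rule: the anchor day for the 2200s is Friday. For year 08: 8÷12 = 0 r 8, and 8÷4 = 2, so 0+8+2 = 10.
Friday + 10 ≡ Monday — that's 2208's doomsday.
In July the doomsday date is Jul 11.
Jul 6 is 5 days before Jul 11; 5 mod 7 = 5, so Monday − 5 = Wednesday.

Wednesday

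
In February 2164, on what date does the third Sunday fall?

February 19, 2164

February 1, 2164 is a Wednesday.
The first Sunday is therefore February 5 (4 days later).
The third Sunday is 5 + 2×7 = February 19.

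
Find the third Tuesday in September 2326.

September 21, 2326

September 1, 2326 is a Wednesday.
The first Tuesday is therefore September 7 (6 days later).
The third Tuesday is 7 + 2×7 = September 21.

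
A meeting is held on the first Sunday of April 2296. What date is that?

April 1, 2296 is a Wednesday.
The first Sunday is therefore April 5 (4 days later).

April 5, 2296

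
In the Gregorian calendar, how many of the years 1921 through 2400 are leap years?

Multiples of 4 in [1921,2400]: 120.
Of those, multiples of 100: 5 (not leap unless ÷400).
Multiples of 400: 2.
Leap years = 120 − 5 + 2 = 117.

117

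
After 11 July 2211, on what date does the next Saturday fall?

July 13, 2211

Jul 11, 2211 is a Thursday.
From Thursday to the next Saturday is 2 days.
Jul 11, 2211 + 2 = Jul 13, 2211.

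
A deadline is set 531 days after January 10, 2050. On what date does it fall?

June 25, 2051

+365 (one year) → Jan 10, 2051 (166 left).
Jan has 31 days: +22 → Feb 1, 2051 (144 left).
Feb has 28 days: +28 → Mar 1, 2051 (116 left).
Mar has 31 days: +31 → Apr 1, 2051 (85 left).
Apr has 30 days: +30 → May 1, 2051 (55 left).
May has 31 days: +31 → Jun 1, 2051 (24 left).
+24 → Jun 25, 2051.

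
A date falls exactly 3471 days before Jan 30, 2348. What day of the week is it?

Saturday

Jan 30, 2348 is a Friday.
3471 mod 7 = 6, so 3471 days before a Friday is Friday − 6 = Saturday.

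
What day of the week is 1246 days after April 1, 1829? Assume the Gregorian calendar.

Apr 1, 1829 is a Wednesday.
1246 mod 7 = 0, so 1246 days after a Wednesday is Wednesday + 0 = Wednesday.

Wednesday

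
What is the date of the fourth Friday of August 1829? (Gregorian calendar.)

August 28, 1829

August 1, 1829 is a Saturday.
The first Friday is therefore August 7 (6 days later).
The fourth Friday is 7 + 3×7 = August 28.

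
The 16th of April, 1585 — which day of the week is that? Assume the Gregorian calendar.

Doomsday rule: the anchor day for the 1500s is Wednesday. For year 85: 85÷12 = 7 r 1, and 1÷4 = 0, so 7+1+0 = 8.
Wednesday + 8 ≡ Thursday — that's 1585's doomsday.
In April the doomsday date is Apr 4.
Apr 16 is 12 days after Apr 4; 12 mod 7 = 5, so Thursday + 5 = Tuesday.

Tuesday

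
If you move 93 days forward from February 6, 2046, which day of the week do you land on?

Feb 6, 2046 is a Tuesday.
93 mod 7 = 2, so 93 days after a Tuesday is Tuesday + 2 = Thursday.

Thursday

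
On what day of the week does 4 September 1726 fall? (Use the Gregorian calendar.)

Doomsday rule: the anchor day for the 1700s is Sunday. For year 26: 26÷12 = 2 r 2, and 2÷4 = 0, so 2+2+0 = 4.
Sunday + 4 ≡ Thursday — that's 1726's doomsday.
In September the doomsday date is Sep 5.
Sep 4 is 1 day before Sep 5; 1 mod 7 = 1, so Thursday − 1 = Wednesday.

Wednesday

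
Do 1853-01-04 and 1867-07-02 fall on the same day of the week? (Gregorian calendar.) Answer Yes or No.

Yes

From Jan 4, 1853 to Jul 2, 1867 is 5292 days.
5292 mod 7 = 0, so they are the same weekday.
(Jan 4, 1853 is a Tuesday; Jul 2, 1867 is a Tuesday.)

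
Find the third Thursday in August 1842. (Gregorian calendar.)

August 18, 1842

August 1, 1842 is a Monday.
The first Thursday is therefore August 4 (3 days later).
The third Thursday is 4 + 2×7 = August 18.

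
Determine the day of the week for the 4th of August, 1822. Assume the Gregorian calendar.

Sunday

Doomsday rule: the anchor day for the 1800s is Friday. For year 22: 22÷12 = 1 r 10, and 10÷4 = 2, so 1+10+2 = 13.
Friday + 13 ≡ Thursday — that's 1822's doomsday.
In August the doomsday date is Aug 8.
Aug 4 is 4 days before Aug 8; 4 mod 7 = 4, so Thursday − 4 = Sunday.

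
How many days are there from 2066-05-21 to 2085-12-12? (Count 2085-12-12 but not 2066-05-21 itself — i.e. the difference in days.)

7145

May 21, 2066 → May 21, 2067: 365 days.
May 21, 2067 → May 21, 2068: 366 days (Feb 29, 2068 is in that span).
May 21, 2068 → May 21, 2069: 365 days.
May 21, 2069 → May 21, 2070: 365 days.
May 21, 2070 → May 21, 2071: 365 days.
May 21, 2071 → May 21, 2072: 366 days (Feb 29, 2072 is in that span).
May 21, 2072 → May 21, 2073: 365 days.
May 21, 2073 → May 21, 2074: 365 days.
May 21, 2074 → May 21, 2075: 365 days.
May 21, 2075 → May 21, 2076: 366 days (Feb 29, 2076 is in that span).
May 21, 2076 → May 21, 2077: 365 days.
May 21, 2077 → May 21, 2078: 365 days.
May 21, 2078 → May 21, 2079: 365 days.
May 21, 2079 → May 21, 2080: 366 days (Feb 29, 2080 is in that span).
May 21, 2080 → May 21, 2081: 365 days.
May 21, 2081 → May 21, 2082: 365 days.
May 21, 2082 → May 21, 2083: 365 days.
May 21, 2083 → May 21, 2084: 366 days (Feb 29, 2084 is in that span).
May 21, 2084 → May 21, 2085: 365 days.
May 21, 2085 → Jun 21, 2085: 31 days (May has 31).
Jun 21, 2085 → Jul 21, 2085: 30 days (June has 30).
Jul 21, 2085 → Aug 21, 2085: 31 days (July has 31).
Aug 21, 2085 → Sep 21, 2085: 31 days (August has 31).
Sep 21, 2085 → Oct 21, 2085: 30 days (September has 30).
Oct 21, 2085 → Nov 21, 2085: 31 days (October has 31).
Nov 21, 2085 → Dec 12, 2085: 21 days.
Total: 7145 days.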